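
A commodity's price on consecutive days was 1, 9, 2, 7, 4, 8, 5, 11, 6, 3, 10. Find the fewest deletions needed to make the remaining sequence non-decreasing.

Fewest deletions = n − (longest non-decreasing subsequence).
i:      1  2  3  4  5  6  7  8  9 10 11
a[i]:   1  9  2  7  4  8  5 11  6  3 10
dp:     1  2  2  3  3  4  4  5  5  3  6
max dp = 6, so deletions = 11 − 6 = 5.

5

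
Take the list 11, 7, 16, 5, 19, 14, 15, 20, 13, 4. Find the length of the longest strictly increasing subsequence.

4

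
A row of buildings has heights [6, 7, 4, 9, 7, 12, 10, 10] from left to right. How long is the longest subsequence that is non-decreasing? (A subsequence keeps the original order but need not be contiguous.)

5

Track the smallest tail for each achievable length (allowing ties):
6 → extends → [6]
7 → extends → [6, 7]
4 → replaces 6 → [4, 7]
9 → extends → [4, 7, 9]
7 → replaces 9 → [4, 7, 7]
12 → extends → [4, 7, 7, 12]
10 → replaces 12 → [4, 7, 7, 10]
10 → extends → [4, 7, 7, 10, 10]
Five tails, so the longest non-decreasing subsequence has length 5 (e.g. 6, 7, 9, 10, 10).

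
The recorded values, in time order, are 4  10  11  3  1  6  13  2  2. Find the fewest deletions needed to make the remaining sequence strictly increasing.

Fewest deletions = n − (longest strictly increasing subsequence).
i:      1  2  3  4  5  6  7  8  9
a[i]:   4 10 11  3  1  6 13  2  2
dp:     1  2  3  1  1  2  4  2  2
max dp = 4, so deletions = 9 − 4 = 5.

5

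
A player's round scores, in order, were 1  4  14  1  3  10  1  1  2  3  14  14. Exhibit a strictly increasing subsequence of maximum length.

1, 4, 10, 14

Patience tails give the LIS length; then backtrack through the dp parents:
1 → extends → [1]
4 → extends → [1, 4]
14 → extends → [1, 4, 14]
1 → already a tail → [1, 4, 14]
3 → replaces 4 → [1, 3, 14]
10 → replaces 14 → [1, 3, 10]
1 → already a tail → [1, 3, 10]
1 → already a tail → [1, 3, 10]
2 → replaces 3 → [1, 2, 10]
3 → replaces 10 → [1, 2, 3]
14 → extends → [1, 2, 3, 14]
14 → already a tail → [1, 2, 3, 14]
Length 4; one witness is 1, 4, 10, 14.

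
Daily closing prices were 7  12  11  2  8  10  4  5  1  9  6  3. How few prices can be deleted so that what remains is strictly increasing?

Fewest deletions = n − (longest strictly increasing subsequence).
Patience tails:
7 → extends → [7]
12 → extends → [7, 12]
11 → replaces 12 → [7, 11]
2 → replaces 7 → [2, 11]
8 → replaces 11 → [2, 8]
10 → extends → [2, 8, 10]
4 → replaces 8 → [2, 4, 10]
5 → replaces 10 → [2, 4, 5]
1 → replaces 2 → [1, 4, 5]
9 → extends → [1, 4, 5, 9]
6 → replaces 9 → [1, 4, 5, 6]
3 → replaces 4 → [1, 3, 5, 6]
Longest strictly increasing subsequence has length 4, so deletions = 12 − 4 = 8.

8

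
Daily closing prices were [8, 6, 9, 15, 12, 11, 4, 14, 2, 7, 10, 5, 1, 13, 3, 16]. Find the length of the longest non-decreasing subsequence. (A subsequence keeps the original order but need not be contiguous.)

Let dp[i] be the length of the longest such subsequence ending at index i:
i:      1  2  3  4  5  6  7  8  9 10 11 12 13 14 15 16
a[i]:   8  6  9 15 12 11  4 14  2  7 10  5  1 13  3 16
dp:     1  1  2  3  3  3  1  4  1  2  3  2  1  4  2  5
Maximum dp value is 5.

5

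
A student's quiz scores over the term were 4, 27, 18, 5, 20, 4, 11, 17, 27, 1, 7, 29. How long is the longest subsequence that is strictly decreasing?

Negate each value so 'decreasing' becomes 'increasing', then run patience tails on the negated sequence:
-4 → extends → [-4]
-27 → replaces -4 → [-27]
-18 → extends → [-27, -18]
-5 → extends → [-27, -18, -5]
-20 → replaces -18 → [-27, -20, -5]
-4 → extends → [-27, -20, -5, -4]
-11 → replaces -5 → [-27, -20, -11, -4]
-17 → replaces -11 → [-27, -20, -17, -4]
-27 → already a tail → [-27, -20, -17, -4]
-1 → extends → [-27, -20, -17, -4, -1]
-7 → replaces -4 → [-27, -20, -17, -7, -1]
-29 → replaces -27 → [-29, -20, -17, -7, -1]
Five tails, so the longest strictly decreasing subsequence of the original has length 5.

5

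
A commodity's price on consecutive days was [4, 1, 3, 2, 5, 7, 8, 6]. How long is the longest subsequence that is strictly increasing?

Track the smallest tail for each achievable length (strict):
4 → extends → [4]
1 → replaces 4 → [1]
3 → extends → [1, 3]
2 → replaces 3 → [1, 2]
5 → extends → [1, 2, 5]
7 → extends → [1, 2, 5, 7]
8 → extends → [1, 2, 5, 7, 8]
6 → replaces 7 → [1, 2, 5, 6, 8]
Five tails, so the longest strictly increasing subsequence has length 5 (e.g. 1, 3, 5, 7, 8).

5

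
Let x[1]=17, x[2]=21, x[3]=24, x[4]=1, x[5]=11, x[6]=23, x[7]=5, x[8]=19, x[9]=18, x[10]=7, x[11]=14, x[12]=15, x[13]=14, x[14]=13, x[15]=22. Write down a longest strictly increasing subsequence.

1, 5, 7, 14, 15, 22

Patience tails give the LIS length; then backtrack through the dp parents:
17 → extends → [17]
21 → extends → [17, 21]
24 → extends → [17, 21, 24]
1 → replaces 17 → [1, 21, 24]
11 → replaces 21 → [1, 11, 24]
23 → replaces 24 → [1, 11, 23]
5 → replaces 11 → [1, 5, 23]
19 → replaces 23 → [1, 5, 19]
18 → replaces 19 → [1, 5, 18]
7 → replaces 18 → [1, 5, 7]
14 → extends → [1, 5, 7, 14]
15 → extends → [1, 5, 7, 14, 15]
14 → already a tail → [1, 5, 7, 14, 15]
13 → replaces 14 → [1, 5, 7, 13, 15]
22 → extends → [1, 5, 7, 13, 15, 22]
Length 6; one witness is 1, 5, 7, 14, 15, 22.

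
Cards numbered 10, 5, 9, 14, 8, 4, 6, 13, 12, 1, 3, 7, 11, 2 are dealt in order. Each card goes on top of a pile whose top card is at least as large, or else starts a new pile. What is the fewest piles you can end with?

4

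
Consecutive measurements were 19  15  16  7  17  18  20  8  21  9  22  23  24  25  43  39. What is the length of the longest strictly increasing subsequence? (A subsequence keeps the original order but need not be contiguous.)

11

Track the smallest tail for each achievable length (strict):
19 → extends → [19]
15 → replaces 19 → [15]
16 → extends → [15, 16]
7 → replaces 15 → [7, 16]
17 → extends → [7, 16, 17]
18 → extends → [7, 16, 17, 18]
20 → extends → [7, 16, 17, 18, 20]
8 → replaces 16 → [7, 8, 17, 18, 20]
21 → extends → [7, 8, 17, 18, 20, 21]
9 → replaces 17 → [7, 8, 9, 18, 20, 21]
22 → extends → [7, 8, 9, 18, 20, 21, 22]
23 → extends → [7, 8, 9, 18, 20, 21, 22, 23]
24 → extends → [7, 8, 9, 18, 20, 21, 22, 23, 24]
25 → extends → [7, 8, 9, 18, 20, 21, 22, 23, 24, 25]
43 → extends → [7, 8, 9, 18, 20, 21, 22, 23, 24, 25, 43]
39 → replaces 43 → [7, 8, 9, 18, 20, 21, 22, 23, 24, 25, 39]
Eleven tails, so the longest strictly increasing subsequence has length 11 (e.g. 15, 16, 17, 18, 20, 21, 22, 23, 24, 25, 43).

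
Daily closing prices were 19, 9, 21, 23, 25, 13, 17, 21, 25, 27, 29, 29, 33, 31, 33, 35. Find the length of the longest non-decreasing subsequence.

Let dp[i] be the length of the longest such subsequence ending at index i:
i:      1  2  3  4  5  6  7  8  9 10 11 12 13 14 15 16
a[i]:  19  9 21 23 25 13 17 21 25 27 29 29 33 31 33 35
dp:     1  1  2  3  4  2  3  4  5  6  7  8  9  9 10 11
Maximum dp value is 11.

11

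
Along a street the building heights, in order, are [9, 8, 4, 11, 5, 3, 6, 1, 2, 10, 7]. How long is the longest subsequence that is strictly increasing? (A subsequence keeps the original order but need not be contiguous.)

4

Let dp[i] be the length of the longest such subsequence ending at index i:
i:      1  2  3  4  5  6  7  8  9 10 11
a[i]:   9  8  4 11  5  3  6  1  2 10  7
dp:     1  1  1  2  2  1  3  1  2  4  4
Maximum dp value is 4.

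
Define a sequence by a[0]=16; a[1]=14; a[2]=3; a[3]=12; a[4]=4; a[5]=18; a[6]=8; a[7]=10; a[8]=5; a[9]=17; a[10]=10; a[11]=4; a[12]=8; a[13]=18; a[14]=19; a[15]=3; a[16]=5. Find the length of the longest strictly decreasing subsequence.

Negate each value so 'decreasing' becomes 'increasing', then run patience tails on the negated sequence:
-16 → extends → [-16]
-14 → extends → [-16, -14]
-3 → extends → [-16, -14, -3]
-12 → replaces -3 → [-16, -14, -12]
-4 → extends → [-16, -14, -12, -4]
-18 → replaces -16 → [-18, -14, -12, -4]
-8 → replaces -4 → [-18, -14, -12, -8]
-10 → replaces -8 → [-18, -14, -12, -10]
-5 → extends → [-18, -14, -12, -10, -5]
-17 → replaces -14 → [-18, -17, -12, -10, -5]
-10 → already a tail → [-18, -17, -12, -10, -5]
-4 → extends → [-18, -17, -12, -10, -5, -4]
-8 → replaces -5 → [-18, -17, -12, -10, -8, -4]
-18 → already a tail → [-18, -17, -12, -10, -8, -4]
-19 → replaces -18 → [-19, -17, -12, -10, -8, -4]
-3 → extends → [-19, -17, -12, -10, -8, -4, -3]
-5 → replaces -4 → [-19, -17, -12, -10, -8, -5, -3]
Seven tails, so the longest strictly decreasing subsequence of the original has length 7.

7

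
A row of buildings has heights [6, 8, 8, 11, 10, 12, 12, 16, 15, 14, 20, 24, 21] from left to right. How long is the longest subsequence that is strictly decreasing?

Let dp[i] be the longest strictly decreasing subsequence ending at i:
i:      1  2  3  4  5  6  7  8  9 10 11 12 13
a[i]:   6  8  8 11 10 12 12 16 15 14 20 24 21
dp:     1  1  1  1  2  1  1  1  2  3  1  1  2
Maximum is 3.

3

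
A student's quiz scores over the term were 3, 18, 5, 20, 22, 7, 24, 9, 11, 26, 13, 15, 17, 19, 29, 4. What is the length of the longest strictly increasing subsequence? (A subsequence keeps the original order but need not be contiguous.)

Track the smallest tail for each achievable length (strict):
3 → extends → [3]
18 → extends → [3, 18]
5 → replaces 18 → [3, 5]
20 → extends → [3, 5, 20]
22 → extends → [3, 5, 20, 22]
7 → replaces 20 → [3, 5, 7, 22]
24 → extends → [3, 5, 7, 22, 24]
9 → replaces 22 → [3, 5, 7, 9, 24]
11 → replaces 24 → [3, 5, 7, 9, 11]
26 → extends → [3, 5, 7, 9, 11, 26]
13 → replaces 26 → [3, 5, 7, 9, 11, 13]
15 → extends → [3, 5, 7, 9, 11, 13, 15]
17 → extends → [3, 5, 7, 9, 11, 13, 15, 17]
19 → extends → [3, 5, 7, 9, 11, 13, 15, 17, 19]
29 → extends → [3, 5, 7, 9, 11, 13, 15, 17, 19, 29]
4 → replaces 5 → [3, 4, 7, 9, 11, 13, 15, 17, 19, 29]
Ten tails, so the longest strictly increasing subsequence has length 10 (e.g. 3, 5, 7, 9, 11, 13, 15, 17, 19, 29).

10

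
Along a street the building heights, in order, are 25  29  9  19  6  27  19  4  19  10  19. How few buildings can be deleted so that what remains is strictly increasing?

8

Fewest deletions = n − (longest strictly increasing subsequence).
Patience tails:
25 → extends → [25]
29 → extends → [25, 29]
9 → replaces 25 → [9, 29]
19 → replaces 29 → [9, 19]
6 → replaces 9 → [6, 19]
27 → extends → [6, 19, 27]
19 → already a tail → [6, 19, 27]
4 → replaces 6 → [4, 19, 27]
19 → already a tail → [4, 19, 27]
10 → replaces 19 → [4, 10, 27]
19 → replaces 27 → [4, 10, 19]
Longest strictly increasing subsequence has length 3, so deletions = 11 − 3 = 8.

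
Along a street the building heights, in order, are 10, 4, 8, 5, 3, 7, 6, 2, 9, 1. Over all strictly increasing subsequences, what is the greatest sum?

25

Let S[i] be the best sum of a strictly increasing subsequence ending at i:
i:      1  2  3  4  5  6  7  8  9 10
a[i]:  10  4  8  5  3  7  6  2  9  1
S:     10  4 12  9  3 16 15  2 25  1
Maximum is 25 (e.g. 4 + 5 + 7 + 9).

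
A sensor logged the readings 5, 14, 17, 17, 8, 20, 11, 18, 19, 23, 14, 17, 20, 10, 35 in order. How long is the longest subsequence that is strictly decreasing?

4

Negate each value so 'decreasing' becomes 'increasing', then run patience tails on the negated sequence:
-5 → extends → [-5]
-14 → replaces -5 → [-14]
-17 → replaces -14 → [-17]
-17 → already a tail → [-17]
-8 → extends → [-17, -8]
-20 → replaces -17 → [-20, -8]
-11 → replaces -8 → [-20, -11]
-18 → replaces -11 → [-20, -18]
-19 → replaces -18 → [-20, -19]
-23 → replaces -20 → [-23, -19]
-14 → extends → [-23, -19, -14]
-17 → replaces -14 → [-23, -19, -17]
-20 → replaces -19 → [-23, -20, -17]
-10 → extends → [-23, -20, -17, -10]
-35 → replaces -23 → [-35, -20, -17, -10]
Four tails, so the longest strictly decreasing subsequence of the original has length 4.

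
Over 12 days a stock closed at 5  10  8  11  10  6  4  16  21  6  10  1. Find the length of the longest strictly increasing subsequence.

Track the smallest tail for each achievable length (strict):
5 → extends → [5]
10 → extends → [5, 10]
8 → replaces 10 → [5, 8]
11 → extends → [5, 8, 11]
10 → replaces 11 → [5, 8, 10]
6 → replaces 8 → [5, 6, 10]
4 → replaces 5 → [4, 6, 10]
16 → extends → [4, 6, 10, 16]
21 → extends → [4, 6, 10, 16, 21]
6 → already a tail → [4, 6, 10, 16, 21]
10 → already a tail → [4, 6, 10, 16, 21]
1 → replaces 4 → [1, 6, 10, 16, 21]
Five tails, so the longest strictly increasing subsequence has length 5 (e.g. 5, 10, 11, 16, 21).

5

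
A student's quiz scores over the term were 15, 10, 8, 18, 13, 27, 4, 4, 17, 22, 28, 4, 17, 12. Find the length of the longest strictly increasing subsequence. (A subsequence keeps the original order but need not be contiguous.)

Let dp[i] be the length of the longest such subsequence ending at index i:
i:      1  2  3  4  5  6  7  8  9 10 11 12 13 14
a[i]:  15 10  8 18 13 27  4  4 17 22 28  4 17 12
dp:     1  1  1  2  2  3  1  1  3  4  5  1  3  2
Maximum dp value is 5.

5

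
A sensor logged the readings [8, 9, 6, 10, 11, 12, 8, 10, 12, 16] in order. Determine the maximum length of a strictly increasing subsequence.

6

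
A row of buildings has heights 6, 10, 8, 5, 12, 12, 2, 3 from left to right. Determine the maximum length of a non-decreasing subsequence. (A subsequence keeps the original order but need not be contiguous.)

4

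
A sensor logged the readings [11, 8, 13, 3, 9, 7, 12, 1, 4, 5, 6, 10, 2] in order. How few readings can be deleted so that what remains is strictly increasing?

8

Fewest deletions = n − (longest strictly increasing subsequence).
i:      1  2  3  4  5  6  7  8  9 10 11 12 13
a[i]:  11  8 13  3  9  7 12  1  4  5  6 10  2
dp:     1  1  2  1  2  2  3  1  2  3  4  5  2
max dp = 5, so deletions = 13 − 5 = 8.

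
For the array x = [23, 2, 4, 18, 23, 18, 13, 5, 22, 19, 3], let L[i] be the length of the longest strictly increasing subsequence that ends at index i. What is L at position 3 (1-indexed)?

dp[i] = 1 + max{dp[j] : j<i, x[j]<x[i]} (or 1 if no such j):
i:      1  2  3  4  5  6  7  8  9 10 11
x[i]:  23  2  4 18 23 18 13  5 22 19  3
dp:     1  1  2  3  4  3  3  3  4  4  2
At index 3 the value is 2.

2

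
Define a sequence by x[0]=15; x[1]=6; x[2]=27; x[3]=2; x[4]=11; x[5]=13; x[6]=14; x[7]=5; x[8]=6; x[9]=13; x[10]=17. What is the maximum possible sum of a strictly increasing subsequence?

61

Let S[i] be the best sum of a strictly increasing subsequence ending at i:
i:      0  1  2  3  4  5  6  7  8  9 10
x[i]:  15  6 27  2 11 13 14  5  6 13 17
S:     15  6 42  2 17 30 44  7 13 30 61
Maximum is 61 (e.g. 6 + 11 + 13 + 14 + 17).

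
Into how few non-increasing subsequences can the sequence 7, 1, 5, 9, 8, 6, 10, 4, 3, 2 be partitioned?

4

Place each on the leftmost legal pile:
7 → new pile 1 (tops now [7])
1 → pile 1 (tops now [1])
5 → new pile 2 (tops now [1, 5])
9 → new pile 3 (tops now [1, 5, 9])
8 → pile 3 (tops now [1, 5, 8])
6 → pile 3 (tops now [1, 5, 6])
10 → new pile 4 (tops now [1, 5, 6, 10])
4 → pile 2 (tops now [1, 4, 6, 10])
3 → pile 2 (tops now [1, 3, 6, 10])
2 → pile 2 (tops now [1, 2, 6, 10])
Four piles.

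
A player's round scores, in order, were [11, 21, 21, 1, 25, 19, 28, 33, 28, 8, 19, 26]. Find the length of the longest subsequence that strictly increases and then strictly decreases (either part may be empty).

inc[i] = longest strictly increasing subsequence ending at i; dec[i] = longest strictly decreasing subsequence starting at i:
i:      1  2  3  4  5  6  7  8  9 10 11 12
a[i]:  11 21 21  1 25 19 28 33 28  8 19 26
inc:    1  2  2  1  3  2  4  5  4  2  3  4
dec:    2  3  3  1  3  2  2  3  2  1  1  1
Best peak at i=8 (value 33): inc=5, dec=3, length 5+3−1 = 7.

7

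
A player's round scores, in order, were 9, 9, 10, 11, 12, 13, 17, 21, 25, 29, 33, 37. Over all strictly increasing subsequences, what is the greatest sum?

Let S[i] be the best sum of a strictly increasing subsequence ending at i:
i:       1   2   3   4   5   6   7   8   9  10  11  12
a[i]:    9   9  10  11  12  13  17  21  25  29  33  37
S:       9   9  19  30  42  55  72  93 118 147 180 217
Maximum is 217 (e.g. 9 + 10 + 11 + 12 + 13 + 17 + 21 + 25 + 29 + 33 + 37).

217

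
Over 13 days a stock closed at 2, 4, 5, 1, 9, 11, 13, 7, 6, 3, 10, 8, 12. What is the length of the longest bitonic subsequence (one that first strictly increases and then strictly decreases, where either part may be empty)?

9

inc[i] = longest strictly increasing subsequence ending at i; dec[i] = longest strictly decreasing subsequence starting at i:
i:      1  2  3  4  5  6  7  8  9 10 11 12 13
a[i]:   2  4  5  1  9 11 13  7  6  3 10  8 12
inc:    1  2  3  1  4  5  6  4  4  2  5  5  6
dec:    2  2  2  1  4  4  4  3  2  1  2  1  1
Best peak at i=7 (value 13): inc=6, dec=4, length 6+4−1 = 9.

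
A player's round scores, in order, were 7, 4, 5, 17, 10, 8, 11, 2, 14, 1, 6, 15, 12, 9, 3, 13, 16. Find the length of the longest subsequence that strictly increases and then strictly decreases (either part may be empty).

9

inc[i] = longest strictly increasing subsequence ending at i; dec[i] = longest strictly decreasing subsequence starting at i:
i:      1  2  3  4  5  6  7  8  9 10 11 12 13 14 15 16 17
a[i]:   7  4  5 17 10  8 11  2 14  1  6 15 12  9  3 13 16
inc:    1  1  2  3  3  3  4  1  5  1  3  6  5  4  2  6  7
dec:    4  3  3  5  4  3  3  2  4  1  2  4  3  2  1  1  1
Best peak at i=12 (value 15): inc=6, dec=4, length 6+4−1 = 9.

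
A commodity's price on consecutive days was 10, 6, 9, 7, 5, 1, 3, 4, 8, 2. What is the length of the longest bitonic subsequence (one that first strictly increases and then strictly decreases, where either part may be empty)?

6

inc[i] = longest strictly increasing subsequence ending at i; dec[i] = longest strictly decreasing subsequence starting at i:
i:      1  2  3  4  5  6  7  8  9 10
a[i]:  10  6  9  7  5  1  3  4  8  2
inc:    1  1  2  2  1  1  2  3  4  2
dec:    6  4  5  4  3  1  2  2  2  1
Best peak at i=1 (value 10): inc=1, dec=6, length 1+6−1 = 6.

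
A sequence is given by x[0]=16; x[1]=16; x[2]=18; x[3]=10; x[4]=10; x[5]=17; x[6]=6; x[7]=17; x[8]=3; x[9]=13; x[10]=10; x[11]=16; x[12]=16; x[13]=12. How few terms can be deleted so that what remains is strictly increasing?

Fewest deletions = n − (longest strictly increasing subsequence).
Patience tails:
16 → extends → [16]
16 → already a tail → [16]
18 → extends → [16, 18]
10 → replaces 16 → [10, 18]
10 → already a tail → [10, 18]
17 → replaces 18 → [10, 17]
6 → replaces 10 → [6, 17]
17 → already a tail → [6, 17]
3 → replaces 6 → [3, 17]
13 → replaces 17 → [3, 13]
10 → replaces 13 → [3, 10]
16 → extends → [3, 10, 16]
16 → already a tail → [3, 10, 16]
12 → replaces 16 → [3, 10, 12]
Longest strictly increasing subsequence has length 3, so deletions = 14 − 3 = 11.

11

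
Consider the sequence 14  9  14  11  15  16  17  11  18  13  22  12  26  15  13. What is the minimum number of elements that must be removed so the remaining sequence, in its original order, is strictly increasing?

7

Fewest deletions = n − (longest strictly increasing subsequence).
Patience tails:
14 → extends → [14]
9 → replaces 14 → [9]
14 → extends → [9, 14]
11 → replaces 14 → [9, 11]
15 → extends → [9, 11, 15]
16 → extends → [9, 11, 15, 16]
17 → extends → [9, 11, 15, 16, 17]
11 → already a tail → [9, 11, 15, 16, 17]
18 → extends → [9, 11, 15, 16, 17, 18]
13 → replaces 15 → [9, 11, 13, 16, 17, 18]
22 → extends → [9, 11, 13, 16, 17, 18, 22]
12 → replaces 13 → [9, 11, 12, 16, 17, 18, 22]
26 → extends → [9, 11, 12, 16, 17, 18, 22, 26]
15 → replaces 16 → [9, 11, 12, 15, 17, 18, 22, 26]
13 → replaces 15 → [9, 11, 12, 13, 17, 18, 22, 26]
Longest strictly increasing subsequence has length 8, so deletions = 15 − 8 = 7.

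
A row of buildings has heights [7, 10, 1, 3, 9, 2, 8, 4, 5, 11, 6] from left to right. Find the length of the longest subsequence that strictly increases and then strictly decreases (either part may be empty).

inc[i] = longest strictly increasing subsequence ending at i; dec[i] = longest strictly decreasing subsequence starting at i:
i:      1  2  3  4  5  6  7  8  9 10 11
a[i]:   7 10  1  3  9  2  8  4  5 11  6
inc:    1  2  1  2  3  2  3  3  4  5  5
dec:    3  4  1  2  3  1  2  1  1  2  1
Best peak at i=10 (value 11): inc=5, dec=2, length 5+2−1 = 6.

6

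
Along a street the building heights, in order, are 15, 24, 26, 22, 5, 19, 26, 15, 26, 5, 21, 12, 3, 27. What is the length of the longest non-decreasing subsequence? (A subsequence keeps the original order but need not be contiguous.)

6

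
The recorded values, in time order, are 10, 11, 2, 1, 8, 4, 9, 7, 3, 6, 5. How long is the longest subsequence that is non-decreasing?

Track the smallest tail for each achievable length (allowing ties):
10 → extends → [10]
11 → extends → [10, 11]
2 → replaces 10 → [2, 11]
1 → replaces 2 → [1, 11]
8 → replaces 11 → [1, 8]
4 → replaces 8 → [1, 4]
9 → extends → [1, 4, 9]
7 → replaces 9 → [1, 4, 7]
3 → replaces 4 → [1, 3, 7]
6 → replaces 7 → [1, 3, 6]
5 → replaces 6 → [1, 3, 5]
Three tails, so the longest non-decreasing subsequence has length 3 (e.g. 2, 8, 9).

3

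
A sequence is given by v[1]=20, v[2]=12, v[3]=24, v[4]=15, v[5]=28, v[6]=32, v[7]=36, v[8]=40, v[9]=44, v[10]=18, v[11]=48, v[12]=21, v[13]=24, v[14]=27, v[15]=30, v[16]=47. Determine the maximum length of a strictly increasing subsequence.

Track the smallest tail for each achievable length (strict):
20 → extends → [20]
12 → replaces 20 → [12]
24 → extends → [12, 24]
15 → replaces 24 → [12, 15]
28 → extends → [12, 15, 28]
32 → extends → [12, 15, 28, 32]
36 → extends → [12, 15, 28, 32, 36]
40 → extends → [12, 15, 28, 32, 36, 40]
44 → extends → [12, 15, 28, 32, 36, 40, 44]
18 → replaces 28 → [12, 15, 18, 32, 36, 40, 44]
48 → extends → [12, 15, 18, 32, 36, 40, 44, 48]
21 → replaces 32 → [12, 15, 18, 21, 36, 40, 44, 48]
24 → replaces 36 → [12, 15, 18, 21, 24, 40, 44, 48]
27 → replaces 40 → [12, 15, 18, 21, 24, 27, 44, 48]
30 → replaces 44 → [12, 15, 18, 21, 24, 27, 30, 48]
47 → replaces 48 → [12, 15, 18, 21, 24, 27, 30, 47]
Eight tails, so the longest strictly increasing subsequence has length 8 (e.g. 20, 24, 28, 32, 36, 40, 44, 48).

8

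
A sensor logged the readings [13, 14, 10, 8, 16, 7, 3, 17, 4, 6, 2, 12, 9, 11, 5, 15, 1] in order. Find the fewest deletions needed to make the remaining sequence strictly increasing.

11

Fewest deletions = n − (longest strictly increasing subsequence).
Patience tails:
13 → extends → [13]
14 → extends → [13, 14]
10 → replaces 13 → [10, 14]
8 → replaces 10 → [8, 14]
16 → extends → [8, 14, 16]
7 → replaces 8 → [7, 14, 16]
3 → replaces 7 → [3, 14, 16]
17 → extends → [3, 14, 16, 17]
4 → replaces 14 → [3, 4, 16, 17]
6 → replaces 16 → [3, 4, 6, 17]
2 → replaces 3 → [2, 4, 6, 17]
12 → replaces 17 → [2, 4, 6, 12]
9 → replaces 12 → [2, 4, 6, 9]
11 → extends → [2, 4, 6, 9, 11]
5 → replaces 6 → [2, 4, 5, 9, 11]
15 → extends → [2, 4, 5, 9, 11, 15]
1 → replaces 2 → [1, 4, 5, 9, 11, 15]
Longest strictly increasing subsequence has length 6, so deletions = 17 − 6 = 11.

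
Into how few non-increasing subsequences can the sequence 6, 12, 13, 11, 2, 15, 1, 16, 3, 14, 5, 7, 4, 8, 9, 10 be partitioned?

7

Place each on the leftmost legal pile:
6 → new pile 1 (tops now [6])
12 → new pile 2 (tops now [6, 12])
13 → new pile 3 (tops now [6, 12, 13])
11 → pile 2 (tops now [6, 11, 13])
2 → pile 1 (tops now [2, 11, 13])
15 → new pile 4 (tops now [2, 11, 13, 15])
1 → pile 1 (tops now [1, 11, 13, 15])
16 → new pile 5 (tops now [1, 11, 13, 15, 16])
3 → pile 2 (tops now [1, 3, 13, 15, 16])
14 → pile 4 (tops now [1, 3, 13, 14, 16])
5 → pile 3 (tops now [1, 3, 5, 14, 16])
7 → pile 4 (tops now [1, 3, 5, 7, 16])
4 → pile 3 (tops now [1, 3, 4, 7, 16])
8 → pile 5 (tops now [1, 3, 4, 7, 8])
9 → new pile 6 (tops now [1, 3, 4, 7, 8, 9])
10 → new pile 7 (tops now [1, 3, 4, 7, 8, 9, 10])
Seven piles.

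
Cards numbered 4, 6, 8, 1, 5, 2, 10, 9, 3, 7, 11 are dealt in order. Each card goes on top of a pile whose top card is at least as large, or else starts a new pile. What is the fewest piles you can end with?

Place each on the leftmost legal pile:
4 → new pile 1 (tops now [4])
6 → new pile 2 (tops now [4, 6])
8 → new pile 3 (tops now [4, 6, 8])
1 → pile 1 (tops now [1, 6, 8])
5 → pile 2 (tops now [1, 5, 8])
2 → pile 2 (tops now [1, 2, 8])
10 → new pile 4 (tops now [1, 2, 8, 10])
9 → pile 4 (tops now [1, 2, 8, 9])
3 → pile 3 (tops now [1, 2, 3, 9])
7 → pile 4 (tops now [1, 2, 3, 7])
11 → new pile 5 (tops now [1, 2, 3, 7, 11])
Five piles.

5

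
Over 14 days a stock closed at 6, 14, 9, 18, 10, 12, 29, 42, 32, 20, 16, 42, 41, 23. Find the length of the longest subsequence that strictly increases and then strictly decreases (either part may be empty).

9

inc[i] = longest strictly increasing subsequence ending at i; dec[i] = longest strictly decreasing subsequence starting at i:
i:      1  2  3  4  5  6  7  8  9 10 11 12 13 14
a[i]:   6 14  9 18 10 12 29 42 32 20 16 42 41 23
inc:    1  2  2  3  3  4  5  6  6  5  5  7  7  6
dec:    1  2  1  2  1  1  3  4  3  2  1  3  2  1
Best peak at i=8 (value 42): inc=6, dec=4, length 6+4−1 = 9.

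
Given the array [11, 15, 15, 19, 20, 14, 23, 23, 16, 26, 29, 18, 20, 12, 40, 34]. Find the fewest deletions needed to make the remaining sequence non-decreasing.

6

Fewest deletions = n − (longest non-decreasing subsequence).
i:      1  2  3  4  5  6  7  8  9 10 11 12 13 14 15 16
a[i]:  11 15 15 19 20 14 23 23 16 26 29 18 20 12 40 34
dp:     1  2  3  4  5  2  6  7  4  8  9  5  6  2 10 10
max dp = 10, so deletions = 16 − 10 = 6.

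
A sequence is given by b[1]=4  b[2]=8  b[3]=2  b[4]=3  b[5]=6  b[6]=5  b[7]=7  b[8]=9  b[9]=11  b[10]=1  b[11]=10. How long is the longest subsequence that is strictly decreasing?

4

Negate each value so 'decreasing' becomes 'increasing', then run patience tails on the negated sequence:
-4 → extends → [-4]
-8 → replaces -4 → [-8]
-2 → extends → [-8, -2]
-3 → replaces -2 → [-8, -3]
-6 → replaces -3 → [-8, -6]
-5 → extends → [-8, -6, -5]
-7 → replaces -6 → [-8, -7, -5]
-9 → replaces -8 → [-9, -7, -5]
-11 → replaces -9 → [-11, -7, -5]
-1 → extends → [-11, -7, -5, -1]
-10 → replaces -7 → [-11, -10, -5, -1]
Four tails, so the longest strictly decreasing subsequence of the original has length 4.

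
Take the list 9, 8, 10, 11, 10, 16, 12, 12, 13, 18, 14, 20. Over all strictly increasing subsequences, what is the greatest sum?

93

Let S[i] be the best sum of a strictly increasing subsequence ending at i:
i:      1  2  3  4  5  6  7  8  9 10 11 12
a[i]:   9  8 10 11 10 16 12 12 13 18 14 20
S:      9  8 19 30 19 46 42 42 55 73 69 93
Maximum is 93 (e.g. 9 + 10 + 11 + 12 + 13 + 18 + 20).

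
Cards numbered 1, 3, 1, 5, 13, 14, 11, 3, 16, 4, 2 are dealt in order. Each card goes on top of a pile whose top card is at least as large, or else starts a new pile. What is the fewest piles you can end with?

Place each on the leftmost legal pile:
1 → new pile 1 (tops now [1])
3 → new pile 2 (tops now [1, 3])
1 → pile 1 (tops now [1, 3])
5 → new pile 3 (tops now [1, 3, 5])
13 → new pile 4 (tops now [1, 3, 5, 13])
14 → new pile 5 (tops now [1, 3, 5, 13, 14])
11 → pile 4 (tops now [1, 3, 5, 11, 14])
3 → pile 2 (tops now [1, 3, 5, 11, 14])
16 → new pile 6 (tops now [1, 3, 5, 11, 14, 16])
4 → pile 3 (tops now [1, 3, 4, 11, 14, 16])
2 → pile 2 (tops now [1, 2, 4, 11, 14, 16])
Six piles.

6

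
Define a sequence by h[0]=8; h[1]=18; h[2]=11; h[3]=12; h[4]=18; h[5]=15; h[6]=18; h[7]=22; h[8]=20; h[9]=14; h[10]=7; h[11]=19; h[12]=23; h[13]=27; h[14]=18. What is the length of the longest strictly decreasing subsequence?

4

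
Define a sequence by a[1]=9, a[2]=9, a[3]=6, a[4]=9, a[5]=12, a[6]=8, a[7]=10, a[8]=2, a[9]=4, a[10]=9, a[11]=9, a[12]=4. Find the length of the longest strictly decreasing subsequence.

4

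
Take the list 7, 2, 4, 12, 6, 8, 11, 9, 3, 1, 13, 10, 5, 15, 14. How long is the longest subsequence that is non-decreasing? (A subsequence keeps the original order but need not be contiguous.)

7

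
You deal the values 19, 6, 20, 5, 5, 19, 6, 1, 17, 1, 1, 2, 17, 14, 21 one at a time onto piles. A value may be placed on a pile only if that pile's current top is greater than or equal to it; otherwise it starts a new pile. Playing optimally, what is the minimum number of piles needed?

Place each on the leftmost legal pile:
19 → new pile 1 (tops now [19])
6 → pile 1 (tops now [6])
20 → new pile 2 (tops now [6, 20])
5 → pile 1 (tops now [5, 20])
5 → pile 1 (tops now [5, 20])
19 → pile 2 (tops now [5, 19])
6 → pile 2 (tops now [5, 6])
1 → pile 1 (tops now [1, 6])
17 → new pile 3 (tops now [1, 6, 17])
1 → pile 1 (tops now [1, 6, 17])
1 → pile 1 (tops now [1, 6, 17])
2 → pile 2 (tops now [1, 2, 17])
17 → pile 3 (tops now [1, 2, 17])
14 → pile 3 (tops now [1, 2, 14])
21 → new pile 4 (tops now [1, 2, 14, 21])
Four piles.

4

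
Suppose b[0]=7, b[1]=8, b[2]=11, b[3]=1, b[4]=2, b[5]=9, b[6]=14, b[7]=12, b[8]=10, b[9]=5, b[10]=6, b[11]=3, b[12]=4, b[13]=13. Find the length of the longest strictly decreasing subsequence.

Let dp[i] be the longest strictly decreasing subsequence ending at i:
i:      0  1  2  3  4  5  6  7  8  9 10 11 12 13
b[i]:   7  8 11  1  2  9 14 12 10  5  6  3  4 13
dp:     1  1  1  2  2  2  1  2  3  4  4  5  5  2
Maximum is 5.

5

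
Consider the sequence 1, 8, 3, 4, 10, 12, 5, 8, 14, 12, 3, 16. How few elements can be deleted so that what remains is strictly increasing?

5

Fewest deletions = n − (longest strictly increasing subsequence).
Patience tails:
1 → extends → [1]
8 → extends → [1, 8]
3 → replaces 8 → [1, 3]
4 → extends → [1, 3, 4]
10 → extends → [1, 3, 4, 10]
12 → extends → [1, 3, 4, 10, 12]
5 → replaces 10 → [1, 3, 4, 5, 12]
8 → replaces 12 → [1, 3, 4, 5, 8]
14 → extends → [1, 3, 4, 5, 8, 14]
12 → replaces 14 → [1, 3, 4, 5, 8, 12]
3 → already a tail → [1, 3, 4, 5, 8, 12]
16 → extends → [1, 3, 4, 5, 8, 12, 16]
Longest strictly increasing subsequence has length 7, so deletions = 12 − 7 = 5.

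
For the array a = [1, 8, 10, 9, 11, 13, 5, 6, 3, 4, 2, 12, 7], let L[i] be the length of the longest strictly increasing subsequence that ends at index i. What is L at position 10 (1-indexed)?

dp[i] = 1 + max{dp[j] : j<i, a[j]<a[i]} (or 1 if no such j):
i:      1  2  3  4  5  6  7  8  9 10 11 12 13
a[i]:   1  8 10  9 11 13  5  6  3  4  2 12  7
dp:     1  2  3  3  4  5  2  3  2  3  2  5  4
At index 10 the value is 3.

3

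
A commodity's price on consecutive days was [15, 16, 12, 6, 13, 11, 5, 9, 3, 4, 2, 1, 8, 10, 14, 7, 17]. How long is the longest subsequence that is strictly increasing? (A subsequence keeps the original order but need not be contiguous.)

Track the smallest tail for each achievable length (strict):
15 → extends → [15]
16 → extends → [15, 16]
12 → replaces 15 → [12, 16]
6 → replaces 12 → [6, 16]
13 → replaces 16 → [6, 13]
11 → replaces 13 → [6, 11]
5 → replaces 6 → [5, 11]
9 → replaces 11 → [5, 9]
3 → replaces 5 → [3, 9]
4 → replaces 9 → [3, 4]
2 → replaces 3 → [2, 4]
1 → replaces 2 → [1, 4]
8 → extends → [1, 4, 8]
10 → extends → [1, 4, 8, 10]
14 → extends → [1, 4, 8, 10, 14]
7 → replaces 8 → [1, 4, 7, 10, 14]
17 → extends → [1, 4, 7, 10, 14, 17]
Six tails, so the longest strictly increasing subsequence has length 6 (e.g. 3, 4, 8, 10, 14, 17).

6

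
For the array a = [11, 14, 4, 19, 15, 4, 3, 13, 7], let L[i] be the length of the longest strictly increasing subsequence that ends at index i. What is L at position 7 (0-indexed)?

2

dp[i] = 1 + max{dp[j] : j<i, a[j]<a[i]} (or 1 if no such j):
i:      0  1  2  3  4  5  6  7  8
a[i]:  11 14  4 19 15  4  3 13  7
dp:     1  2  1  3  3  1  1  2  2
At index 7 the value is 2.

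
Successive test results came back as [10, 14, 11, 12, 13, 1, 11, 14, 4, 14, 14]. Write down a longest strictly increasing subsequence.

Patience tails give the LIS length; then backtrack through the dp parents:
10 → extends → [10]
14 → extends → [10, 14]
11 → replaces 14 → [10, 11]
12 → extends → [10, 11, 12]
13 → extends → [10, 11, 12, 13]
1 → replaces 10 → [1, 11, 12, 13]
11 → already a tail → [1, 11, 12, 13]
14 → extends → [1, 11, 12, 13, 14]
4 → replaces 11 → [1, 4, 12, 13, 14]
14 → already a tail → [1, 4, 12, 13, 14]
14 → already a tail → [1, 4, 12, 13, 14]
Length 5; one witness is 10, 11, 12, 13, 14.

10, 11, 12, 13, 14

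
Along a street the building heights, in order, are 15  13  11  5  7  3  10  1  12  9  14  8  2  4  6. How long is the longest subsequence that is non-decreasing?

5

Let dp[i] be the length of the longest such subsequence ending at index i:
i:      1  2  3  4  5  6  7  8  9 10 11 12 13 14 15
a[i]:  15 13 11  5  7  3 10  1 12  9 14  8  2  4  6
dp:     1  1  1  1  2  1  3  1  4  3  5  3  2  3  4
Maximum dp value is 5.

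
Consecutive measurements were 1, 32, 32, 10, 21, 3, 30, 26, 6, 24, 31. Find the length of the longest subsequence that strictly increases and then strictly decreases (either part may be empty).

inc[i] = longest strictly increasing subsequence ending at i; dec[i] = longest strictly decreasing subsequence starting at i:
i:      1  2  3  4  5  6  7  8  9 10 11
a[i]:   1 32 32 10 21  3 30 26  6 24 31
inc:    1  2  2  2  3  2  4  4  3  4  5
dec:    1  4  4  2  2  1  3  2  1  1  1
Best peak at i=7 (value 30): inc=4, dec=3, length 4+3−1 = 6.

6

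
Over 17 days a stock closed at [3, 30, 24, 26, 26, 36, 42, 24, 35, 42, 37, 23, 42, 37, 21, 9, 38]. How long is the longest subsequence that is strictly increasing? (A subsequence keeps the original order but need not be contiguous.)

6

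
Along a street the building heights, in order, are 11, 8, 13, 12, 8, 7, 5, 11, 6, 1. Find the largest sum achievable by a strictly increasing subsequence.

Let S[i] be the best sum of a strictly increasing subsequence ending at i:
i:      1  2  3  4  5  6  7  8  9 10
a[i]:  11  8 13 12  8  7  5 11  6  1
S:     11  8 24 23  8  7  5 19 11  1
Maximum is 24 (e.g. 11 + 13).

24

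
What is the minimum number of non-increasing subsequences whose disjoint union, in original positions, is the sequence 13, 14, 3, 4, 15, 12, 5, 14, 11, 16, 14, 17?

Place each on the leftmost legal pile:
13 → new pile 1 (tops now [13])
14 → new pile 2 (tops now [13, 14])
3 → pile 1 (tops now [3, 14])
4 → pile 2 (tops now [3, 4])
15 → new pile 3 (tops now [3, 4, 15])
12 → pile 3 (tops now [3, 4, 12])
5 → pile 3 (tops now [3, 4, 5])
14 → new pile 4 (tops now [3, 4, 5, 14])
11 → pile 4 (tops now [3, 4, 5, 11])
16 → new pile 5 (tops now [3, 4, 5, 11, 16])
14 → pile 5 (tops now [3, 4, 5, 11, 14])
17 → new pile 6 (tops now [3, 4, 5, 11, 14, 17])
Six piles.

6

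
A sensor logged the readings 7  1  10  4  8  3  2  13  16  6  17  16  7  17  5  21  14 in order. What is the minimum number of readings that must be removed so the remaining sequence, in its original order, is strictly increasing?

Fewest deletions = n − (longest strictly increasing subsequence).
i:      1  2  3  4  5  6  7  8  9 10 11 12 13 14 15 16 17
a[i]:   7  1 10  4  8  3  2 13 16  6 17 16  7 17  5 21 14
dp:     1  1  2  2  3  2  2  4  5  3  6  5  4  6  3  7  5
max dp = 7, so deletions = 17 − 7 = 10.

10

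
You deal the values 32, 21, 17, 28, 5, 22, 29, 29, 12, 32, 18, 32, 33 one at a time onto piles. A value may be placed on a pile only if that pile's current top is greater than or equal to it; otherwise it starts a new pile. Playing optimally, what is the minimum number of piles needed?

5

The minimum number of non-increasing subsequences covering a sequence equals the length of its longest strictly increasing subsequence.
LIS length is 5 (e.g. 21, 28, 29, 32, 33), so 5 piles are needed.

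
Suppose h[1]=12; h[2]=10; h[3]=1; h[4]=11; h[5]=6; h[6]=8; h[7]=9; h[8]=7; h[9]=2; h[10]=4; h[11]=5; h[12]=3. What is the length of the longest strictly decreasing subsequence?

6

Negate each value so 'decreasing' becomes 'increasing', then run patience tails on the negated sequence:
-12 → extends → [-12]
-10 → extends → [-12, -10]
-1 → extends → [-12, -10, -1]
-11 → replaces -10 → [-12, -11, -1]
-6 → replaces -1 → [-12, -11, -6]
-8 → replaces -6 → [-12, -11, -8]
-9 → replaces -8 → [-12, -11, -9]
-7 → extends → [-12, -11, -9, -7]
-2 → extends → [-12, -11, -9, -7, -2]
-4 → replaces -2 → [-12, -11, -9, -7, -4]
-5 → replaces -4 → [-12, -11, -9, -7, -5]
-3 → extends → [-12, -11, -9, -7, -5, -3]
Six tails, so the longest strictly decreasing subsequence of the original has length 6.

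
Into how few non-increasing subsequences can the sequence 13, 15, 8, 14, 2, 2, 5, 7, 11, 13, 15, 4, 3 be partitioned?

6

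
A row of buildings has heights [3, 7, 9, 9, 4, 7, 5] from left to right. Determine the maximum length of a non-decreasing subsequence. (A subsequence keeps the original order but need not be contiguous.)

4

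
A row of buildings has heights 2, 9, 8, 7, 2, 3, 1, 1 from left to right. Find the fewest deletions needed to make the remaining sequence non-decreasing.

5

Fewest deletions = n − (longest non-decreasing subsequence).
Patience tails:
2 → extends → [2]
9 → extends → [2, 9]
8 → replaces 9 → [2, 8]
7 → replaces 8 → [2, 7]
2 → replaces 7 → [2, 2]
3 → extends → [2, 2, 3]
1 → replaces 2 → [1, 2, 3]
1 → replaces 2 → [1, 1, 3]
Longest non-decreasing subsequence has length 3, so deletions = 8 − 3 = 5.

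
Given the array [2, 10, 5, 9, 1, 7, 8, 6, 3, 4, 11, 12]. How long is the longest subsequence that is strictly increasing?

Track the smallest tail for each achievable length (strict):
2 → extends → [2]
10 → extends → [2, 10]
5 → replaces 10 → [2, 5]
9 → extends → [2, 5, 9]
1 → replaces 2 → [1, 5, 9]
7 → replaces 9 → [1, 5, 7]
8 → extends → [1, 5, 7, 8]
6 → replaces 7 → [1, 5, 6, 8]
3 → replaces 5 → [1, 3, 6, 8]
4 → replaces 6 → [1, 3, 4, 8]
11 → extends → [1, 3, 4, 8, 11]
12 → extends → [1, 3, 4, 8, 11, 12]
Six tails, so the longest strictly increasing subsequence has length 6 (e.g. 2, 5, 7, 8, 11, 12).

6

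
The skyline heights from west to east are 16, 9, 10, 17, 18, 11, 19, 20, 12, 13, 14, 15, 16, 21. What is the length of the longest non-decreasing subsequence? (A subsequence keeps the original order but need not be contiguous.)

9

Track the smallest tail for each achievable length (allowing ties):
16 → extends → [16]
9 → replaces 16 → [9]
10 → extends → [9, 10]
17 → extends → [9, 10, 17]
18 → extends → [9, 10, 17, 18]
11 → replaces 17 → [9, 10, 11, 18]
19 → extends → [9, 10, 11, 18, 19]
20 → extends → [9, 10, 11, 18, 19, 20]
12 → replaces 18 → [9, 10, 11, 12, 19, 20]
13 → replaces 19 → [9, 10, 11, 12, 13, 20]
14 → replaces 20 → [9, 10, 11, 12, 13, 14]
15 → extends → [9, 10, 11, 12, 13, 14, 15]
16 → extends → [9, 10, 11, 12, 13, 14, 15, 16]
21 → extends → [9, 10, 11, 12, 13, 14, 15, 16, 21]
Nine tails, so the longest non-decreasing subsequence has length 9 (e.g. 9, 10, 11, 12, 13, 14, 15, 16, 21).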